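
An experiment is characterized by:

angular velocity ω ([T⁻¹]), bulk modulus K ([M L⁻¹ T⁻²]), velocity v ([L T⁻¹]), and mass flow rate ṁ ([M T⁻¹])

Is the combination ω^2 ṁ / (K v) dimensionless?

Sum the exponent of each base dimension across the product:
  M: 2·[ω]_M − [K]_M − [v]_M + [ṁ]_M = 2·(0) − (1) − (0) + (1) = 0
  L: 2·[ω]_L − [K]_L − [v]_L + [ṁ]_L = 2·(0) − (-1) − (1) + (0) = 0
  T: 2·[ω]_T − [K]_T − [v]_T + [ṁ]_T = 2·(-1) − (-2) − (-1) + (-1) = 0
All base exponents vanish — dimensionless.

yes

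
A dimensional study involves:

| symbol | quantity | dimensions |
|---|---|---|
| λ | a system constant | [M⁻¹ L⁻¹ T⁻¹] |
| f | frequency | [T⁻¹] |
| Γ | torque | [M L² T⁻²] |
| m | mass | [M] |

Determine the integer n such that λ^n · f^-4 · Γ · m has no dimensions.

Balance the M exponent: (-1)·n from λ, plus −4·(0) + (1) + (1) = 2 from the rest, must sum to zero.
−n + 2 = 0, so n = 2.

2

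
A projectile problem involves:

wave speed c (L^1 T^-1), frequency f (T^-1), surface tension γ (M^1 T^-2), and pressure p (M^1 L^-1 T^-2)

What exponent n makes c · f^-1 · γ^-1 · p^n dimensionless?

Balance the M exponent: (1)·n from p, plus (0) − (0) − (1) = -1 from the rest, must sum to zero.
n − 1 = 0, so n = 1.

1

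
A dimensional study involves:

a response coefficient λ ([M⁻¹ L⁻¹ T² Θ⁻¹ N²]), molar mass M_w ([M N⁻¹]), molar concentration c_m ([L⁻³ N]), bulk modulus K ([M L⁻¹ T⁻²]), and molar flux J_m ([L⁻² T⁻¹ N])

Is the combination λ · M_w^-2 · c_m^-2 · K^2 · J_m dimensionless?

Sum the exponent of each base dimension across the product:
  M: [λ]_M − 2·[M_w]_M − 2·[c_m]_M + 2·[K]_M + [J_m]_M = (-1) − 2·(1) − 2·(0) + 2·(1) + (0) = -1
  L: [λ]_L − 2·[M_w]_L − 2·[c_m]_L + 2·[K]_L + [J_m]_L = (-1) − 2·(0) − 2·(-3) + 2·(-1) + (-2) = 1
  T: [λ]_T − 2·[M_w]_T − 2·[c_m]_T + 2·[K]_T + [J_m]_T = (2) − 2·(0) − 2·(0) + 2·(-2) + (-1) = -3
  Θ: [λ]_Θ − 2·[M_w]_Θ − 2·[c_m]_Θ + 2·[K]_Θ + [J_m]_Θ = (-1) − 2·(0) − 2·(0) + 2·(0) + (0) = -1
  N: [λ]_N − 2·[M_w]_N − 2·[c_m]_N + 2·[K]_N + [J_m]_N = (2) − 2·(-1) − 2·(1) + 2·(0) + (1) = 3
Net dimensions [M⁻¹ L T⁻³ Θ⁻¹ N³] ≠ [1] — not dimensionless.

no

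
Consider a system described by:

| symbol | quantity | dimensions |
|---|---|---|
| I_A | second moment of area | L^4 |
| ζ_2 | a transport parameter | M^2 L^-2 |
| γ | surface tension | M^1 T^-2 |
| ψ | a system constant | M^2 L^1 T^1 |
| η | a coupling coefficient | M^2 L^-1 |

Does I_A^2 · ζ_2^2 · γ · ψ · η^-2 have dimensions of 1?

no

Sum the exponent of each base dimension across the product:
  M: 2·[I_A]_M + 2·[ζ_2]_M + [γ]_M + [ψ]_M − 2·[η]_M = 2·(0) + 2·(2) + (1) + (2) − 2·(2) = 3
  L: 2·[I_A]_L + 2·[ζ_2]_L + [γ]_L + [ψ]_L − 2·[η]_L = 2·(4) + 2·(-2) + (0) + (1) − 2·(-1) = 7
  T: 2·[I_A]_T + 2·[ζ_2]_T + [γ]_T + [ψ]_T − 2·[η]_T = 2·(0) + 2·(0) + (-2) + (1) − 2·(0) = -1
Net dimensions [M³ L⁷ T⁻¹] ≠ [1] — not dimensionless.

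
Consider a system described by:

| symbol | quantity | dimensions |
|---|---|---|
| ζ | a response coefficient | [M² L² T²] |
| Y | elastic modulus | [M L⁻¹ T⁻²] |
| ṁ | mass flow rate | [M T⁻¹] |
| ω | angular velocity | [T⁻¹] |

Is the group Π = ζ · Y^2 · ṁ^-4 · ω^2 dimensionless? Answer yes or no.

yes

Sum the exponent of each base dimension across the product:
  M: [ζ]_M + 2·[Y]_M − 4·[ṁ]_M + 2·[ω]_M = (2) + 2·(1) − 4·(1) + 2·(0) = 0
  L: [ζ]_L + 2·[Y]_L − 4·[ṁ]_L + 2·[ω]_L = (2) + 2·(-1) − 4·(0) + 2·(0) = 0
  T: [ζ]_T + 2·[Y]_T − 4·[ṁ]_T + 2·[ω]_T = (2) + 2·(-2) − 4·(-1) + 2·(-1) = 0
All base exponents vanish — dimensionless.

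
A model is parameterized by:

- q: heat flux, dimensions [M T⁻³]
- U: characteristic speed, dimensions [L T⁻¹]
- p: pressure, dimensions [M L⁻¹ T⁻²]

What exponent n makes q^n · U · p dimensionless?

Balance the M exponent: (1)·n from q, plus (0) + (1) = 1 from the rest, must sum to zero.
n + 1 = 0, so n = -1.

-1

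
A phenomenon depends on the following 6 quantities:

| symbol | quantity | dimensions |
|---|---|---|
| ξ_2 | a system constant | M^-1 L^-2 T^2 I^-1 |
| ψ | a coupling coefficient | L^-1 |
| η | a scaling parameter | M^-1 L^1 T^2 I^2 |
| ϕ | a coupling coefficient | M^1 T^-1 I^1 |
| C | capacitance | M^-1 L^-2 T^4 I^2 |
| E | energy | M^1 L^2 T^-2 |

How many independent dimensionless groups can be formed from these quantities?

There are 6 variables and 4 base dimensions (M, L, T, I).
The dimension matrix has rank 4.
Independent dimensionless groups: 6 − 4 = 2.

2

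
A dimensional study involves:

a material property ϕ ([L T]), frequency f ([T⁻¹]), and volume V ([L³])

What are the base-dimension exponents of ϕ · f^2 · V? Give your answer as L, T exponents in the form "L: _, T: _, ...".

Collect each base-dimension exponent across the product:
  L: (1) + 2·(0) + (3) = 4
  T: (1) + 2·(-1) + (0) = -1
So the dimensions are [L⁴ T⁻¹].

L: 4, T: -1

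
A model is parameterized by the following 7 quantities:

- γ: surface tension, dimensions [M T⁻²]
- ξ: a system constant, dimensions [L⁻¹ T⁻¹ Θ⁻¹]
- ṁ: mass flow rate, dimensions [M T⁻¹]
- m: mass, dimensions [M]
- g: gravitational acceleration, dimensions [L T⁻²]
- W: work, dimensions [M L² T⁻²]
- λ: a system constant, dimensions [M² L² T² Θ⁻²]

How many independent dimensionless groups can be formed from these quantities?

3

There are 7 variables and 4 base dimensions (M, L, T, Θ).
The dimension matrix has rank 4.
Independent dimensionless groups: 7 − 4 = 3.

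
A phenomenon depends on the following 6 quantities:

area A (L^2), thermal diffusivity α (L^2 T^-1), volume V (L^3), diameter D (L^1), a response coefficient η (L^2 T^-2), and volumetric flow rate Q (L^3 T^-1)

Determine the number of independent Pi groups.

4

There are 6 variables and 2 base dimensions (L, T).
The dimension matrix has rank 2.
Independent dimensionless groups: 6 − 2 = 4.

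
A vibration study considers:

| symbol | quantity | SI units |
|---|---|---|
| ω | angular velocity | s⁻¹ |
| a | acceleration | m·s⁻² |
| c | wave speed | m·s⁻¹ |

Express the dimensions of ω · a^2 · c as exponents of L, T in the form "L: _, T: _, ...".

Collect each base-dimension exponent across the product:
  L: (0) + 2·(1) + (1) = 3
  T: (-1) + 2·(-2) + (-1) = -6
So the dimensions are [L³ T⁻⁶].

L: 3, T: -6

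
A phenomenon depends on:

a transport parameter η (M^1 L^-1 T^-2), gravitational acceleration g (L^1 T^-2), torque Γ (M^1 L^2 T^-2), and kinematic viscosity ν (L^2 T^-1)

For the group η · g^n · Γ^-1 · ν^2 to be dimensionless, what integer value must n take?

Balance the L exponent: (1)·n from g, plus (-1) − (2) + 2·(2) = 1 from the rest, must sum to zero.
n + 1 = 0, so n = -1.

-1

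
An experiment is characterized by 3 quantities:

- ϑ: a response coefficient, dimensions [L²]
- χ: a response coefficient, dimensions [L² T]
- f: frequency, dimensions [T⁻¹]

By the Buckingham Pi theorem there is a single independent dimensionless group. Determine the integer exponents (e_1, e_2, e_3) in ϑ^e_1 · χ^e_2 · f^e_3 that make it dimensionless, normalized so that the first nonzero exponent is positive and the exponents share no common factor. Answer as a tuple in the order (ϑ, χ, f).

L: e_1·(2) + e_2·(2) + e_3·(0) = 0
T: e_1·(0) + e_2·(1) + e_3·(-1) = 0
Solving this homogeneous linear system for the smallest-integer solution (first nonzero entry positive) gives (1, -1, -1).

(1, -1, -1)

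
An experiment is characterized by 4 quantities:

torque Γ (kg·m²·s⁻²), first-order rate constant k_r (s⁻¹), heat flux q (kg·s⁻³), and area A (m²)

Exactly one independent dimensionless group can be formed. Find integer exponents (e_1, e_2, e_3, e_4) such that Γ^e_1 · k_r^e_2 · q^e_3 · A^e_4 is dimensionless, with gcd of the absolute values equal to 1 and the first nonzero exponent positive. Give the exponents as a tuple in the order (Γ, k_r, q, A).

(1, 1, -1, -1)

M: e_1·(1) + e_2·(0) + e_3·(1) + e_4·(0) = 0
L: e_1·(2) + e_2·(0) + e_3·(0) + e_4·(2) = 0
T: e_1·(-2) + e_2·(-1) + e_3·(-3) + e_4·(0) = 0
Solving this homogeneous linear system for the smallest-integer solution (first nonzero entry positive) gives (1, 1, -1, -1).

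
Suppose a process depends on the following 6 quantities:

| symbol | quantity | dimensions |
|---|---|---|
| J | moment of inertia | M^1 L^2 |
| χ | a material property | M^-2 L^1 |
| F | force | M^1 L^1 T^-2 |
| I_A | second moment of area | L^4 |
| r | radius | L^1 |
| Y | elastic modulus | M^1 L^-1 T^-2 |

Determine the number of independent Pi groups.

There are 6 variables and 3 base dimensions (M, L, T).
The dimension matrix has rank 3.
Independent dimensionless groups: 6 − 3 = 3.

3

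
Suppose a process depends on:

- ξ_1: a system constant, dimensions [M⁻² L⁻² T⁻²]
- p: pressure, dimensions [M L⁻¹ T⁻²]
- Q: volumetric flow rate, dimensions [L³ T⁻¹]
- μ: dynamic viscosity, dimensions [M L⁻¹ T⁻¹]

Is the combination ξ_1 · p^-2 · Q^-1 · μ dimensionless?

no

Sum the exponent of each base dimension across the product:
  M: [ξ_1]_M − 2·[p]_M − [Q]_M + [μ]_M = (-2) − 2·(1) − (0) + (1) = -3
  L: [ξ_1]_L − 2·[p]_L − [Q]_L + [μ]_L = (-2) − 2·(-1) − (3) + (-1) = -4
  T: [ξ_1]_T − 2·[p]_T − [Q]_T + [μ]_T = (-2) − 2·(-2) − (-1) + (-1) = 2
Net dimensions [M⁻³ L⁻⁴ T²] ≠ [1] — not dimensionless.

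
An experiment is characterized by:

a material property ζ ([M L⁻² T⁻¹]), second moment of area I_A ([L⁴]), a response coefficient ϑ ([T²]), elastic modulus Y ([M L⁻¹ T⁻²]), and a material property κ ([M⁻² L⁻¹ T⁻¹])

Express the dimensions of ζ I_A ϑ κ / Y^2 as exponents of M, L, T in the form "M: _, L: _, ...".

Collect each base-dimension exponent across the product:
  M: (1) + (0) + (0) − 2·(1) + (-2) = -3
  L: (-2) + (4) + (0) − 2·(-1) + (-1) = 3
  T: (-1) + (0) + (2) − 2·(-2) + (-1) = 4
So the dimensions are [M⁻³ L³ T⁴].

M: -3, L: 3, T: 4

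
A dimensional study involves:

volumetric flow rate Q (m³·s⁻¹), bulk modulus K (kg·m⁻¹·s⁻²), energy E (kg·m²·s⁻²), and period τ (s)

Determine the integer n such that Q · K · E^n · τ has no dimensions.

-1

Balance the M exponent: (1)·n from E, plus (0) + (1) + (0) = 1 from the rest, must sum to zero.
n + 1 = 0, so n = -1.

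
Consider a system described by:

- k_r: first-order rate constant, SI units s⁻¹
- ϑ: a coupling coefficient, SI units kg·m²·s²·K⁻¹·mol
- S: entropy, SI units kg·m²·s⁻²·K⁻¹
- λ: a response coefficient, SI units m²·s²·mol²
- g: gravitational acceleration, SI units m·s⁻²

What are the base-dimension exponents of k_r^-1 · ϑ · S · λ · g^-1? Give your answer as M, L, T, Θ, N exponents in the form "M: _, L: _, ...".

M: 2, L: 5, T: 5, Θ: -2, N: 3

Collect each base-dimension exponent across the product:
  M: −(0) + (1) + (1) + (0) − (0) = 2
  L: −(0) + (2) + (2) + (2) − (1) = 5
  T: −(-1) + (2) + (-2) + (2) − (-2) = 5
  Θ: −(0) + (-1) + (-1) + (0) − (0) = -2
  N: −(0) + (1) + (0) + (2) − (0) = 3
So the dimensions are [M² L⁵ T⁵ Θ⁻² N³].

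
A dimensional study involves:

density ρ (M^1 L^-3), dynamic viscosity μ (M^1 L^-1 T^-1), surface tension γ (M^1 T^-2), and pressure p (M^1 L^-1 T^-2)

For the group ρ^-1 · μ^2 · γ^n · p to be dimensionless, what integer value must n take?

-2

Balance the M exponent: (1)·n from γ, plus −(1) + 2·(1) + (1) = 2 from the rest, must sum to zero.
n + 2 = 0, so n = -2.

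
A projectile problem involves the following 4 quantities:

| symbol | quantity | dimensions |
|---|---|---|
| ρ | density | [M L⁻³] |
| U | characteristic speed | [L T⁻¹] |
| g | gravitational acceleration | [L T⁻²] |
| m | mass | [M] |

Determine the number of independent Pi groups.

1

There are 4 variables and 3 base dimensions (M, L, T).
The dimension matrix has rank 3.
Independent dimensionless groups: 4 − 3 = 1.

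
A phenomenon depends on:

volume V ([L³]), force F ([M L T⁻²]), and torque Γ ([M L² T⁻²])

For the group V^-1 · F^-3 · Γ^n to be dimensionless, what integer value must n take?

3

Balance the M exponent: (1)·n from Γ, plus −(0) − 3·(1) = -3 from the rest, must sum to zero.
n − 3 = 0, so n = 3.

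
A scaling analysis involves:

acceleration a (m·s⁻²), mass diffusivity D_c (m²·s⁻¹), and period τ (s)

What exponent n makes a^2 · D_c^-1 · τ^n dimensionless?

Balance the T exponent: (1)·n from τ, plus 2·(-2) − (-1) = -3 from the rest, must sum to zero.
n − 3 = 0, so n = 3.

3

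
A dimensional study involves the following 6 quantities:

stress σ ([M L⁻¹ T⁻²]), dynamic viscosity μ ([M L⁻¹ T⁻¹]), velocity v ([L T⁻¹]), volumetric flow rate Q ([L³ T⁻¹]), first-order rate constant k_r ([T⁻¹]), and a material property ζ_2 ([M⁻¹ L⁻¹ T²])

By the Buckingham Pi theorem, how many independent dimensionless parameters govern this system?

3

There are 6 variables and 3 base dimensions (M, L, T).
The dimension matrix has rank 3.
Independent dimensionless groups: 6 − 3 = 3.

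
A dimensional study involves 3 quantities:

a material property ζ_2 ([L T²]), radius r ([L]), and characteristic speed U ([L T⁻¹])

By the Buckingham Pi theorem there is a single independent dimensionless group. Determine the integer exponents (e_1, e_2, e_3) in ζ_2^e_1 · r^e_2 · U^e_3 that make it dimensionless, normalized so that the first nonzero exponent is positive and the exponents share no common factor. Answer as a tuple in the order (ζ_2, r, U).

(1, -3, 2)

L: e_1·(1) + e_2·(1) + e_3·(1) = 0
T: e_1·(2) + e_2·(0) + e_3·(-1) = 0
Solving this homogeneous linear system for the smallest-integer solution (first nonzero entry positive) gives (1, -3, 2).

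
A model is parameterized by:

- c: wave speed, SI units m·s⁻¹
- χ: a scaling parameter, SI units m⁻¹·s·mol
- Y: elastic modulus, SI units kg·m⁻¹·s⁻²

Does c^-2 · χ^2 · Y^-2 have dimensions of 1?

Sum the exponent of each base dimension across the product:
  M: −2·[c]_M + 2·[χ]_M − 2·[Y]_M = −2·(0) + 2·(0) − 2·(1) = -2
  L: −2·[c]_L + 2·[χ]_L − 2·[Y]_L = −2·(1) + 2·(-1) − 2·(-1) = -2
  T: −2·[c]_T + 2·[χ]_T − 2·[Y]_T = −2·(-1) + 2·(1) − 2·(-2) = 8
  N: −2·[c]_N + 2·[χ]_N − 2·[Y]_N = −2·(0) + 2·(1) − 2·(0) = 2
Net dimensions [M⁻² L⁻² T⁸ N²] ≠ [1] — not dimensionless.

no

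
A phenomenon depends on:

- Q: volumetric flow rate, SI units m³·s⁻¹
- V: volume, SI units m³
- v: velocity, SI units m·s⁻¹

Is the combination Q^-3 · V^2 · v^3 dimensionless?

yes

Sum the exponent of each base dimension across the product:
  L: −3·[Q]_L + 2·[V]_L + 3·[v]_L = −3·(3) + 2·(3) + 3·(1) = 0
  T: −3·[Q]_T + 2·[V]_T + 3·[v]_T = −3·(-1) + 2·(0) + 3·(-1) = 0
All base exponents vanish — dimensionless.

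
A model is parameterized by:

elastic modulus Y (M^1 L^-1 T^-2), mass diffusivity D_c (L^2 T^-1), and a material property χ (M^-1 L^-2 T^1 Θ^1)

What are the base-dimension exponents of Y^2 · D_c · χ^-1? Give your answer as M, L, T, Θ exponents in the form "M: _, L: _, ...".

M: 3, L: 2, T: -6, Θ: -1

Collect each base-dimension exponent across the product:
  M: 2·(1) + (0) − (-1) = 3
  L: 2·(-1) + (2) − (-2) = 2
  T: 2·(-2) + (-1) − (1) = -6
  Θ: 2·(0) + (0) − (1) = -1
So the dimensions are [M³ L² T⁻⁶ Θ⁻¹].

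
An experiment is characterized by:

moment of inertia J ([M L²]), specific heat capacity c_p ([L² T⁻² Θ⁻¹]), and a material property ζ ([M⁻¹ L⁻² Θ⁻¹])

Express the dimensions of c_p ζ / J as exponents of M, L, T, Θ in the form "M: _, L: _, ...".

M: -2, L: -2, T: -2, Θ: -2

Collect each base-dimension exponent across the product:
  M: −(1) + (0) + (-1) = -2
  L: −(2) + (2) + (-2) = -2
  T: −(0) + (-2) + (0) = -2
  Θ: −(0) + (-1) + (-1) = -2
So the dimensions are [M⁻² L⁻² T⁻² Θ⁻²].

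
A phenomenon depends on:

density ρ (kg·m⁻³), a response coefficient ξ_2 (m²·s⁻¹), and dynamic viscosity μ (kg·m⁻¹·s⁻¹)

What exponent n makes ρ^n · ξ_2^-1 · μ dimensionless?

-1

Balance the M exponent: (1)·n from ρ, plus −(0) + (1) = 1 from the rest, must sum to zero.
n + 1 = 0, so n = -1.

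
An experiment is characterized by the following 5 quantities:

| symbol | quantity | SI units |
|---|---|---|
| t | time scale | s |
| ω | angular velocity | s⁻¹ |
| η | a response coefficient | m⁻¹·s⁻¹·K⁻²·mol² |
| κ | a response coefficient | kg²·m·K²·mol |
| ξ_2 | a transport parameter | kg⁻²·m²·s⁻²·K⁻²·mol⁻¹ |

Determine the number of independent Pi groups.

There are 5 variables and 5 base dimensions (M, L, T, Θ, N).
The dimension matrix has rank 4 (less than 5: the dimension vectors are linearly dependent).
Independent dimensionless groups: 5 − 4 = 1.

1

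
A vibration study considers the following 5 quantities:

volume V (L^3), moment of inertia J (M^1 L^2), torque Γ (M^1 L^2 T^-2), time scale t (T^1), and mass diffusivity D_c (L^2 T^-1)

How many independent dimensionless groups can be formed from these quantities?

There are 5 variables and 3 base dimensions (M, L, T).
The dimension matrix has rank 3.
Independent dimensionless groups: 5 − 3 = 2.

2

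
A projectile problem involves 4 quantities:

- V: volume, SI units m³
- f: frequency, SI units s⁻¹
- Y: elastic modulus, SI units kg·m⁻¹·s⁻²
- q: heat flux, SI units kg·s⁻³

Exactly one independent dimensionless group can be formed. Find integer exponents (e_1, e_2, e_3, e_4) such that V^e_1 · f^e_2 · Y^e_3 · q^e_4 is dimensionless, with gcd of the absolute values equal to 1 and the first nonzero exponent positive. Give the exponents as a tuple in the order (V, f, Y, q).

(1, 3, 3, -3)

M: e_1·(0) + e_2·(0) + e_3·(1) + e_4·(1) = 0
L: e_1·(3) + e_2·(0) + e_3·(-1) + e_4·(0) = 0
T: e_1·(0) + e_2·(-1) + e_3·(-2) + e_4·(-3) = 0
Solving this homogeneous linear system for the smallest-integer solution (first nonzero entry positive) gives (1, 3, 3, -3).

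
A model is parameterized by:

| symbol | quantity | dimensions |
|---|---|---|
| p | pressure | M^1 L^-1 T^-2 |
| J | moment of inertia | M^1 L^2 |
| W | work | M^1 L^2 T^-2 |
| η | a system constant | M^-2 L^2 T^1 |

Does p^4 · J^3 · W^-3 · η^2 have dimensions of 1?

Sum the exponent of each base dimension across the product:
  M: 4·[p]_M + 3·[J]_M − 3·[W]_M + 2·[η]_M = 4·(1) + 3·(1) − 3·(1) + 2·(-2) = 0
  L: 4·[p]_L + 3·[J]_L − 3·[W]_L + 2·[η]_L = 4·(-1) + 3·(2) − 3·(2) + 2·(2) = 0
  T: 4·[p]_T + 3·[J]_T − 3·[W]_T + 2·[η]_T = 4·(-2) + 3·(0) − 3·(-2) + 2·(1) = 0
All base exponents vanish — dimensionless.

yes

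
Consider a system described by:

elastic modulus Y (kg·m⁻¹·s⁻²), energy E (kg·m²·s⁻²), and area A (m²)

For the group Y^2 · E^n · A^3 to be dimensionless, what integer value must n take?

-2

Balance the M exponent: (1)·n from E, plus 2·(1) + 3·(0) = 2 from the rest, must sum to zero.
n + 2 = 0, so n = -2.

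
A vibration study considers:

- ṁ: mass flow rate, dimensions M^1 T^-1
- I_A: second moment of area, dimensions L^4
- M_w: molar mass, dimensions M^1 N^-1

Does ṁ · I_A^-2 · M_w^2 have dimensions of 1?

no

Sum the exponent of each base dimension across the product:
  M: [ṁ]_M − 2·[I_A]_M + 2·[M_w]_M = (1) − 2·(0) + 2·(1) = 3
  L: [ṁ]_L − 2·[I_A]_L + 2·[M_w]_L = (0) − 2·(4) + 2·(0) = -8
  T: [ṁ]_T − 2·[I_A]_T + 2·[M_w]_T = (-1) − 2·(0) + 2·(0) = -1
  N: [ṁ]_N − 2·[I_A]_N + 2·[M_w]_N = (0) − 2·(0) + 2·(-1) = -2
Net dimensions [M³ L⁻⁸ T⁻¹ N⁻²] ≠ [1] — not dimensionless.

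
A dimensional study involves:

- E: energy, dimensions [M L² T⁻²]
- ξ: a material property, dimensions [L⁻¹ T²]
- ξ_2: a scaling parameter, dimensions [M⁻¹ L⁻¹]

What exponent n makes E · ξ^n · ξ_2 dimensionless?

Balance the L exponent: (-1)·n from ξ, plus (2) + (-1) = 1 from the rest, must sum to zero.
−n + 1 = 0, so n = 1.

1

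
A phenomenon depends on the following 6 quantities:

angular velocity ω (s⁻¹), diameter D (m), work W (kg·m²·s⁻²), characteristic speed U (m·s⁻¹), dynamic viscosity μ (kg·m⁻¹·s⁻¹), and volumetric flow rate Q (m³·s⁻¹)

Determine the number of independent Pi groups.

3

There are 6 variables and 3 base dimensions (M, L, T).
The dimension matrix has rank 3.
Independent dimensionless groups: 6 − 3 = 3.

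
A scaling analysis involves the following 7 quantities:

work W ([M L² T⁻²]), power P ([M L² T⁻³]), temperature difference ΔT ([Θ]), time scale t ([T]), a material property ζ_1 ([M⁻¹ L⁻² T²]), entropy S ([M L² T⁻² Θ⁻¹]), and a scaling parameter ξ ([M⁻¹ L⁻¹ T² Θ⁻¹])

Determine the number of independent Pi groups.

3

There are 7 variables and 4 base dimensions (M, L, T, Θ).
The dimension matrix has rank 4.
Independent dimensionless groups: 7 − 4 = 3.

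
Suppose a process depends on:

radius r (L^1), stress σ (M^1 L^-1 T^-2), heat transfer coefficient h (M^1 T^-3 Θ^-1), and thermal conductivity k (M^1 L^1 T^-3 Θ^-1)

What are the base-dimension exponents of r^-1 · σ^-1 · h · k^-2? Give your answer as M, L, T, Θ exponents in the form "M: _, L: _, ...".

Collect each base-dimension exponent across the product:
  M: −(0) − (1) + (1) − 2·(1) = -2
  L: −(1) − (-1) + (0) − 2·(1) = -2
  T: −(0) − (-2) + (-3) − 2·(-3) = 5
  Θ: −(0) − (0) + (-1) − 2·(-1) = 1
So the dimensions are [M⁻² L⁻² T⁵ Θ].

M: -2, L: -2, T: 5, Θ: 1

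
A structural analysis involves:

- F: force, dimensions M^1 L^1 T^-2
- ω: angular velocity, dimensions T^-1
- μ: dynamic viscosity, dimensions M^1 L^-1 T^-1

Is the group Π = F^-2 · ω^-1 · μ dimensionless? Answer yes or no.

Sum the exponent of each base dimension across the product:
  M: −2·[F]_M − [ω]_M + [μ]_M = −2·(1) − (0) + (1) = -1
  L: −2·[F]_L − [ω]_L + [μ]_L = −2·(1) − (0) + (-1) = -3
  T: −2·[F]_T − [ω]_T + [μ]_T = −2·(-2) − (-1) + (-1) = 4
Net dimensions [M⁻¹ L⁻³ T⁴] ≠ [1] — not dimensionless.

no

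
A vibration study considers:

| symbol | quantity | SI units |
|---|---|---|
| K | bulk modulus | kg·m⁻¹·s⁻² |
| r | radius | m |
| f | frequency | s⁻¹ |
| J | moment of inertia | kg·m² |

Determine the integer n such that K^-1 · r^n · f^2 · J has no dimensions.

-3

Balance the L exponent: (1)·n from r, plus −(-1) + 2·(0) + (2) = 3 from the rest, must sum to zero.
n + 3 = 0, so n = -3.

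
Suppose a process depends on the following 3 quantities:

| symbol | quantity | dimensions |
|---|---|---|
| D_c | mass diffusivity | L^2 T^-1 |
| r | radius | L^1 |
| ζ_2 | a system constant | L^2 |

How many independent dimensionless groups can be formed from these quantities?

There are 3 variables and 2 base dimensions (L, T).
The dimension matrix has rank 2.
Independent dimensionless groups: 3 − 2 = 1.

1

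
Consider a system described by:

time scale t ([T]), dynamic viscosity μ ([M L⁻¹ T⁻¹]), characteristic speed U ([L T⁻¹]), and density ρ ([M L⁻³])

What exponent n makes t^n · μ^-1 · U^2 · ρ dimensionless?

Balance the T exponent: (1)·n from t, plus −(-1) + 2·(-1) + (0) = -1 from the rest, must sum to zero.
n − 1 = 0, so n = 1.

1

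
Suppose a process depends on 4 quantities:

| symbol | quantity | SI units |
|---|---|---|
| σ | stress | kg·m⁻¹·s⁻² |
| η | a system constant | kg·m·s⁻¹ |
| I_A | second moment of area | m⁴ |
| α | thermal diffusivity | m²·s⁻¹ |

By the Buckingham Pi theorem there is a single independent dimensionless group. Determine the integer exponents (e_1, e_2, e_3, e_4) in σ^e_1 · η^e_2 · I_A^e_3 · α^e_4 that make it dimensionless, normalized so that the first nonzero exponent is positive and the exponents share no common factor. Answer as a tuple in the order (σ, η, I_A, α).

(1, -1, 1, -1)

M: e_1·(1) + e_2·(1) + e_3·(0) + e_4·(0) = 0
L: e_1·(-1) + e_2·(1) + e_3·(4) + e_4·(2) = 0
T: e_1·(-2) + e_2·(-1) + e_3·(0) + e_4·(-1) = 0
Solving this homogeneous linear system for the smallest-integer solution (first nonzero entry positive) gives (1, -1, 1, -1).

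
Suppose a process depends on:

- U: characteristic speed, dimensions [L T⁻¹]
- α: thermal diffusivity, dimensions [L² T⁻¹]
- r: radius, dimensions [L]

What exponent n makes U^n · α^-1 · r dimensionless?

Balance the L exponent: (1)·n from U, plus −(2) + (1) = -1 from the rest, must sum to zero.
n − 1 = 0, so n = 1.

1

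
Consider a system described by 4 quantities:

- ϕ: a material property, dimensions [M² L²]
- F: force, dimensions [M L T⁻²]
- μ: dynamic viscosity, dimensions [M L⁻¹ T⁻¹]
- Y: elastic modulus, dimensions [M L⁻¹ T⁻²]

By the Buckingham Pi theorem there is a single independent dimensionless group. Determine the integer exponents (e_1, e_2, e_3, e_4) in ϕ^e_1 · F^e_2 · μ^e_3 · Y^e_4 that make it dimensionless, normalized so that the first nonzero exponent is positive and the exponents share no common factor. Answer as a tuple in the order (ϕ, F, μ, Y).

(1, -2, -4, 4)

M: e_1·(2) + e_2·(1) + e_3·(1) + e_4·(1) = 0
L: e_1·(2) + e_2·(1) + e_3·(-1) + e_4·(-1) = 0
T: e_1·(0) + e_2·(-2) + e_3·(-1) + e_4·(-2) = 0
Solving this homogeneous linear system for the smallest-integer solution (first nonzero entry positive) gives (1, -2, -4, 4).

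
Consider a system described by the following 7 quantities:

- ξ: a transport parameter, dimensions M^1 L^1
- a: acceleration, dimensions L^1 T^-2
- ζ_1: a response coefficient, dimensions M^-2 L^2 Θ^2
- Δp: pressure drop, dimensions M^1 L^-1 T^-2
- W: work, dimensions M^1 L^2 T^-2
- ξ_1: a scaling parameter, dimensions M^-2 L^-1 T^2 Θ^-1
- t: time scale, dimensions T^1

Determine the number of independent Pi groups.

3

There are 7 variables and 4 base dimensions (M, L, T, Θ).
The dimension matrix has rank 4.
Independent dimensionless groups: 7 − 4 = 3.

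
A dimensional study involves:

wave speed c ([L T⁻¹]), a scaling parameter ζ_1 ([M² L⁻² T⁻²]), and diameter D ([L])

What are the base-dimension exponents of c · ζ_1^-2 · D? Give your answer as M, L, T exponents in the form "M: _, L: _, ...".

Collect each base-dimension exponent across the product:
  M: (0) − 2·(2) + (0) = -4
  L: (1) − 2·(-2) + (1) = 6
  T: (-1) − 2·(-2) + (0) = 3
So the dimensions are [M⁻⁴ L⁶ T³].

M: -4, L: 6, T: 3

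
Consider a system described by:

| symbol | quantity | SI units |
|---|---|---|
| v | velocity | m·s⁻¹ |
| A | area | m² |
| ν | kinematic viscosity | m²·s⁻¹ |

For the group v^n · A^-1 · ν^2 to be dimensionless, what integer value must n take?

Balance the L exponent: (1)·n from v, plus −(2) + 2·(2) = 2 from the rest, must sum to zero.
n + 2 = 0, so n = -2.

-2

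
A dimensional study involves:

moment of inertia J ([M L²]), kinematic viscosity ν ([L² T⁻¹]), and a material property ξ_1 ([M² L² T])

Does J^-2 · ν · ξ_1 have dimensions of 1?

yes

Sum the exponent of each base dimension across the product:
  M: −2·[J]_M + [ν]_M + [ξ_1]_M = −2·(1) + (0) + (2) = 0
  L: −2·[J]_L + [ν]_L + [ξ_1]_L = −2·(2) + (2) + (2) = 0
  T: −2·[J]_T + [ν]_T + [ξ_1]_T = −2·(0) + (-1) + (1) = 0
All base exponents vanish — dimensionless.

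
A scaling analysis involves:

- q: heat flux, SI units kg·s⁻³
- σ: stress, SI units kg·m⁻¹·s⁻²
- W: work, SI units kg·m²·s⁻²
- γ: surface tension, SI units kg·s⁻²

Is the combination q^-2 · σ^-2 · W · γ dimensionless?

no

Sum the exponent of each base dimension across the product:
  M: −2·[q]_M − 2·[σ]_M + [W]_M + [γ]_M = −2·(1) − 2·(1) + (1) + (1) = -2
  L: −2·[q]_L − 2·[σ]_L + [W]_L + [γ]_L = −2·(0) − 2·(-1) + (2) + (0) = 4
  T: −2·[q]_T − 2·[σ]_T + [W]_T + [γ]_T = −2·(-3) − 2·(-2) + (-2) + (-2) = 6
Net dimensions [M⁻² L⁴ T⁶] ≠ [1] — not dimensionless.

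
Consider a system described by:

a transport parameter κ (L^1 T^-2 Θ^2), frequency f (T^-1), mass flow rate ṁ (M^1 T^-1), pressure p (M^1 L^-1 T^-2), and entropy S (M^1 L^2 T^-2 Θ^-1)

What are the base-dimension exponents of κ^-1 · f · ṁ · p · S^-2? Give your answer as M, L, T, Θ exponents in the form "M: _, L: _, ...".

M: 0, L: -6, T: 2, Θ: 0

Collect each base-dimension exponent across the product:
  M: −(0) + (0) + (1) + (1) − 2·(1) = 0
  L: −(1) + (0) + (0) + (-1) − 2·(2) = -6
  T: −(-2) + (-1) + (-1) + (-2) − 2·(-2) = 2
  Θ: −(2) + (0) + (0) + (0) − 2·(-1) = 0
So the dimensions are [L⁻⁶ T²].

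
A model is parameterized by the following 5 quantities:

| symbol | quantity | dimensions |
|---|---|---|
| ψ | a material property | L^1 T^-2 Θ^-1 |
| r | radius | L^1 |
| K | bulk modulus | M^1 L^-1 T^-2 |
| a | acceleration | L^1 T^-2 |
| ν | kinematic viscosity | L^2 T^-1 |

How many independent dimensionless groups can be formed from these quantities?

There are 5 variables and 4 base dimensions (M, L, T, Θ).
The dimension matrix has rank 4.
Independent dimensionless groups: 5 − 4 = 1.

1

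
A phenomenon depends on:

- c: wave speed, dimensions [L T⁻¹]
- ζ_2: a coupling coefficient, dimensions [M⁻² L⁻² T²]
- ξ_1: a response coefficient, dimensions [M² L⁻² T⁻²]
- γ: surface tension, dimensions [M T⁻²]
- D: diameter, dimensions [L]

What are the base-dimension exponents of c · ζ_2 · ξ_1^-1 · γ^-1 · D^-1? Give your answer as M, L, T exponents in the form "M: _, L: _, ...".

Collect each base-dimension exponent across the product:
  M: (0) + (-2) − (2) − (1) − (0) = -5
  L: (1) + (-2) − (-2) − (0) − (1) = 0
  T: (-1) + (2) − (-2) − (-2) − (0) = 5
So the dimensions are [M⁻⁵ T⁵].

M: -5, L: 0, T: 5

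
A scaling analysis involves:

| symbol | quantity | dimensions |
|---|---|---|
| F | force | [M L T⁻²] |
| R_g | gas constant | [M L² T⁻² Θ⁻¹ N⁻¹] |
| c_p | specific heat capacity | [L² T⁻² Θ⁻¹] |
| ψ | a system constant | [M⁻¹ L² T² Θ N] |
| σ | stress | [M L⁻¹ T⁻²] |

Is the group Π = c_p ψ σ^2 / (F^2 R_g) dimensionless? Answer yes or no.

no

Sum the exponent of each base dimension across the product:
  M: −2·[F]_M − [R_g]_M + [c_p]_M + [ψ]_M + 2·[σ]_M = −2·(1) − (1) + (0) + (-1) + 2·(1) = -2
  L: −2·[F]_L − [R_g]_L + [c_p]_L + [ψ]_L + 2·[σ]_L = −2·(1) − (2) + (2) + (2) + 2·(-1) = -2
  T: −2·[F]_T − [R_g]_T + [c_p]_T + [ψ]_T + 2·[σ]_T = −2·(-2) − (-2) + (-2) + (2) + 2·(-2) = 2
  Θ: −2·[F]_Θ − [R_g]_Θ + [c_p]_Θ + [ψ]_Θ + 2·[σ]_Θ = −2·(0) − (-1) + (-1) + (1) + 2·(0) = 1
  N: −2·[F]_N − [R_g]_N + [c_p]_N + [ψ]_N + 2·[σ]_N = −2·(0) − (-1) + (0) + (1) + 2·(0) = 2
Net dimensions [M⁻² L⁻² T² Θ N²] ≠ [1] — not dimensionless.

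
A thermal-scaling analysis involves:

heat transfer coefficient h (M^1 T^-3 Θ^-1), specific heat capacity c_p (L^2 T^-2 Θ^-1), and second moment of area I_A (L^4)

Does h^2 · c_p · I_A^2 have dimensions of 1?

no

Sum the exponent of each base dimension across the product:
  M: 2·[h]_M + [c_p]_M + 2·[I_A]_M = 2·(1) + (0) + 2·(0) = 2
  L: 2·[h]_L + [c_p]_L + 2·[I_A]_L = 2·(0) + (2) + 2·(4) = 10
  T: 2·[h]_T + [c_p]_T + 2·[I_A]_T = 2·(-3) + (-2) + 2·(0) = -8
  Θ: 2·[h]_Θ + [c_p]_Θ + 2·[I_A]_Θ = 2·(-1) + (-1) + 2·(0) = -3
Net dimensions [M² L¹⁰ T⁻⁸ Θ⁻³] ≠ [1] — not dimensionless.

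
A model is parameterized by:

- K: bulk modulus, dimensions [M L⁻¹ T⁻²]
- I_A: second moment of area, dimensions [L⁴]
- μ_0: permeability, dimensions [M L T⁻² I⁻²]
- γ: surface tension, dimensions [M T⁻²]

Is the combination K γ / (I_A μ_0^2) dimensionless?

Sum the exponent of each base dimension across the product:
  M: [K]_M − [I_A]_M − 2·[μ_0]_M + [γ]_M = (1) − (0) − 2·(1) + (1) = 0
  L: [K]_L − [I_A]_L − 2·[μ_0]_L + [γ]_L = (-1) − (4) − 2·(1) + (0) = -7
  T: [K]_T − [I_A]_T − 2·[μ_0]_T + [γ]_T = (-2) − (0) − 2·(-2) + (-2) = 0
  I: [K]_I − [I_A]_I − 2·[μ_0]_I + [γ]_I = (0) − (0) − 2·(-2) + (0) = 4
Net dimensions [L⁻⁷ I⁴] ≠ [1] — not dimensionless.

no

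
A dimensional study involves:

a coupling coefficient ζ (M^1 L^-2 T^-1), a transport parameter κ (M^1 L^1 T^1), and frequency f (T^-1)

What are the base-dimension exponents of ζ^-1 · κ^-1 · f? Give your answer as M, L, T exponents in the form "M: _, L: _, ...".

Collect each base-dimension exponent across the product:
  M: −(1) − (1) + (0) = -2
  L: −(-2) − (1) + (0) = 1
  T: −(-1) − (1) + (-1) = -1
So the dimensions are [M⁻² L T⁻¹].

M: -2, L: 1, T: -1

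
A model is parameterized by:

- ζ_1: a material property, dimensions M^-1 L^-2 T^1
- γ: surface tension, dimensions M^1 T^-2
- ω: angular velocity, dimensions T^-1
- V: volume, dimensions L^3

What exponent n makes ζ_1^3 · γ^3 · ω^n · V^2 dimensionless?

-3

Balance the T exponent: (-1)·n from ω, plus 3·(1) + 3·(-2) + 2·(0) = -3 from the rest, must sum to zero.
−n − 3 = 0, so n = -3.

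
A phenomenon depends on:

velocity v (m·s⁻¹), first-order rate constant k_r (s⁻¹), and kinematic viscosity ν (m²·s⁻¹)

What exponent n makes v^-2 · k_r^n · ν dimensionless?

1

Balance the T exponent: (-1)·n from k_r, plus −2·(-1) + (-1) = 1 from the rest, must sum to zero.
−n + 1 = 0, so n = 1.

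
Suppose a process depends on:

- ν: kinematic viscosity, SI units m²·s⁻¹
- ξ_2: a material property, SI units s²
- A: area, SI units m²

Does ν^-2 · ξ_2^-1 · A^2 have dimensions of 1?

Sum the exponent of each base dimension across the product:
  L: −2·[ν]_L − [ξ_2]_L + 2·[A]_L = −2·(2) − (0) + 2·(2) = 0
  T: −2·[ν]_T − [ξ_2]_T + 2·[A]_T = −2·(-1) − (2) + 2·(0) = 0
All base exponents vanish — dimensionless.

yes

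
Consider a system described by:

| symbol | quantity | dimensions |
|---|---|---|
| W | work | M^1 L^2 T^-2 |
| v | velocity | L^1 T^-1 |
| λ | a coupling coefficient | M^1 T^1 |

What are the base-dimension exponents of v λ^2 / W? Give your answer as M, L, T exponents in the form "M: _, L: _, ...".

Collect each base-dimension exponent across the product:
  M: −(1) + (0) + 2·(1) = 1
  L: −(2) + (1) + 2·(0) = -1
  T: −(-2) + (-1) + 2·(1) = 3
So the dimensions are [M L⁻¹ T³].

M: 1, L: -1, T: 3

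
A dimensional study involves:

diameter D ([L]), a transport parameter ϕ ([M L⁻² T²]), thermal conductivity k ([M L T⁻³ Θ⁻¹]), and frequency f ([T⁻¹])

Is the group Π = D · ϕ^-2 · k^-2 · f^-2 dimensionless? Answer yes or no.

Sum the exponent of each base dimension across the product:
  M: [D]_M − 2·[ϕ]_M − 2·[k]_M − 2·[f]_M = (0) − 2·(1) − 2·(1) − 2·(0) = -4
  L: [D]_L − 2·[ϕ]_L − 2·[k]_L − 2·[f]_L = (1) − 2·(-2) − 2·(1) − 2·(0) = 3
  T: [D]_T − 2·[ϕ]_T − 2·[k]_T − 2·[f]_T = (0) − 2·(2) − 2·(-3) − 2·(-1) = 4
  Θ: [D]_Θ − 2·[ϕ]_Θ − 2·[k]_Θ − 2·[f]_Θ = (0) − 2·(0) − 2·(-1) − 2·(0) = 2
Net dimensions [M⁻⁴ L³ T⁴ Θ²] ≠ [1] — not dimensionless.

no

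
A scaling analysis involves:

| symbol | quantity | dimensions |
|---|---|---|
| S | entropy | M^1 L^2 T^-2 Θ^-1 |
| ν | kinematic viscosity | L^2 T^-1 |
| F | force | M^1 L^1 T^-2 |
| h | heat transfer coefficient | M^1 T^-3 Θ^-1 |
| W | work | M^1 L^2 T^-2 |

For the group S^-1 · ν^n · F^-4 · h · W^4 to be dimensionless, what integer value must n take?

-1

Balance the L exponent: (2)·n from ν, plus −(2) − 4·(1) + (0) + 4·(2) = 2 from the rest, must sum to zero.
2n + 2 = 0, so n = -1.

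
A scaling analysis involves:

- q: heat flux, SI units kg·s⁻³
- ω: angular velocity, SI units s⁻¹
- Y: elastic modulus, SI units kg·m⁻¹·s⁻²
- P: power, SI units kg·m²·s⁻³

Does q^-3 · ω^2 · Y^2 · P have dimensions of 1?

Sum the exponent of each base dimension across the product:
  M: −3·[q]_M + 2·[ω]_M + 2·[Y]_M + [P]_M = −3·(1) + 2·(0) + 2·(1) + (1) = 0
  L: −3·[q]_L + 2·[ω]_L + 2·[Y]_L + [P]_L = −3·(0) + 2·(0) + 2·(-1) + (2) = 0
  T: −3·[q]_T + 2·[ω]_T + 2·[Y]_T + [P]_T = −3·(-3) + 2·(-1) + 2·(-2) + (-3) = 0
All base exponents vanish — dimensionless.

yes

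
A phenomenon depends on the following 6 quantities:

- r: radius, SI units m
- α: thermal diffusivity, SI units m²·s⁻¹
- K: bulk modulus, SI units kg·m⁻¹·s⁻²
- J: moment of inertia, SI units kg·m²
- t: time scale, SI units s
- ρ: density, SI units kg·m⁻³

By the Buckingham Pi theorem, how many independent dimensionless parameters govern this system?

3

There are 6 variables and 3 base dimensions (M, L, T).
The dimension matrix has rank 3.
Independent dimensionless groups: 6 − 3 = 3.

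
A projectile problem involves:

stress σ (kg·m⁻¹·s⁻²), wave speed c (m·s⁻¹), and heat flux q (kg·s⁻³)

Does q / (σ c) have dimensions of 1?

yes

Sum the exponent of each base dimension across the product:
  M: −[σ]_M − [c]_M + [q]_M = −(1) − (0) + (1) = 0
  L: −[σ]_L − [c]_L + [q]_L = −(-1) − (1) + (0) = 0
  T: −[σ]_T − [c]_T + [q]_T = −(-2) − (-1) + (-3) = 0
All base exponents vanish — dimensionless.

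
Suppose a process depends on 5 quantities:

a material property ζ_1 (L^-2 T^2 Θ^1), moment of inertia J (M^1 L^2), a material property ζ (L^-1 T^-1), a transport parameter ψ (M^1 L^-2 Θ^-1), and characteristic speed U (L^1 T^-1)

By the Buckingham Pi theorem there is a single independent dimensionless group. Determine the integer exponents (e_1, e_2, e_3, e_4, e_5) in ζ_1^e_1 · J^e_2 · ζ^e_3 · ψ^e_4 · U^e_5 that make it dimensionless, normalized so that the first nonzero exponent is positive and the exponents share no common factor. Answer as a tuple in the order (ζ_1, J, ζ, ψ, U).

M: e_1·(0) + e_2·(1) + e_3·(0) + e_4·(1) + e_5·(0) = 0
L: e_1·(-2) + e_2·(2) + e_3·(-1) + e_4·(-2) + e_5·(1) = 0
T: e_1·(2) + e_2·(0) + e_3·(-1) + e_4·(0) + e_5·(-1) = 0
Θ: e_1·(1) + e_2·(0) + e_3·(0) + e_4·(-1) + e_5·(0) = 0
Solving this homogeneous linear system for the smallest-integer solution (first nonzero entry positive) gives (1, -1, -2, 1, 4).

(1, -1, -2, 1, 4)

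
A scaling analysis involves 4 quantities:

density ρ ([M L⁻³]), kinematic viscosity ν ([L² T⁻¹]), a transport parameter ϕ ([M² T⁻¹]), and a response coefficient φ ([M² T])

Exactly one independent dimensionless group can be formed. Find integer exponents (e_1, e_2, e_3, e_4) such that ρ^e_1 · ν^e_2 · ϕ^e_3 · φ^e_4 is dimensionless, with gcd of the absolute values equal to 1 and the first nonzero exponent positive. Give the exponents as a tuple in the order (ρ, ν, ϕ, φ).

(2, 3, -2, 1)

M: e_1·(1) + e_2·(0) + e_3·(2) + e_4·(2) = 0
L: e_1·(-3) + e_2·(2) + e_3·(0) + e_4·(0) = 0
T: e_1·(0) + e_2·(-1) + e_3·(-1) + e_4·(1) = 0
Solving this homogeneous linear system for the smallest-integer solution (first nonzero entry positive) gives (2, 3, -2, 1).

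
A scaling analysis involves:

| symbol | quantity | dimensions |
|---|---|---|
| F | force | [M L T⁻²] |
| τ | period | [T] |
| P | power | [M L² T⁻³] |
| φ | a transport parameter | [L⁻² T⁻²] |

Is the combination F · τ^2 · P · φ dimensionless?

Sum the exponent of each base dimension across the product:
  M: [F]_M + 2·[τ]_M + [P]_M + [φ]_M = (1) + 2·(0) + (1) + (0) = 2
  L: [F]_L + 2·[τ]_L + [P]_L + [φ]_L = (1) + 2·(0) + (2) + (-2) = 1
  T: [F]_T + 2·[τ]_T + [P]_T + [φ]_T = (-2) + 2·(1) + (-3) + (-2) = -5
Net dimensions [M² L T⁻⁵] ≠ [1] — not dimensionless.

no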